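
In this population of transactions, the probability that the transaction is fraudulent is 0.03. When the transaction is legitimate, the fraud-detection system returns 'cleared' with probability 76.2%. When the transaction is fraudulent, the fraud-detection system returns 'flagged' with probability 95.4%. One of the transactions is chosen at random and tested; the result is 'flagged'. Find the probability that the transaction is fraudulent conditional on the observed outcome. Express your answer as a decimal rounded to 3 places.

P(H | E) ≈ 0.110

Write H for 'the transaction is fraudulent'. Prior odds H:¬H = 0.03/0.97 = 0.030928. For the 'flagged' outcome, the likelihood ratio is 0.954/0.238 = 4.0084.
Posterior odds = 0.030928 × 4.0084 = 0.12397, so P(H|E) = 0.12397/(1+0.12397) = 0.110.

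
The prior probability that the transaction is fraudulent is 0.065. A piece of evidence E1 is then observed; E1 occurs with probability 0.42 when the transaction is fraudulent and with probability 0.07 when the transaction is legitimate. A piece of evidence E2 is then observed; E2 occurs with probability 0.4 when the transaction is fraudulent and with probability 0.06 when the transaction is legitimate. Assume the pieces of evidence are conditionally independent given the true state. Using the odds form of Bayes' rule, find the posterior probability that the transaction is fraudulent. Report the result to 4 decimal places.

Posterior probability ≈ 0.7355

Prior odds = 0.065/(1−0.065) = 0.069519.
Likelihood ratio for E1 = 0.42/0.07 = 6.0000.
Likelihood ratio for E2 = 0.4/0.06 = 6.6667.
Posterior odds = prior odds × LR₁ × LR₂ = 2.7807.
Posterior probability = odds/(1+odds) = 2.7807/3.7807 = 0.7355.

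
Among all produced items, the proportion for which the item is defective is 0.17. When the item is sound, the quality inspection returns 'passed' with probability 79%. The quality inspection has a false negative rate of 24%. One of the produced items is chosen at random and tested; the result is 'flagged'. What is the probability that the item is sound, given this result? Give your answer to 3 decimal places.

Let H be the event that the item is defective. P(H) = 0.17, so P(¬H) = 0.83. With E the 'flagged' result, P(E|H) = 0.76 and P(E|¬H) = 0.21.
P(E) = 0.76·0.17 + 0.21·0.83 = 0.12920 + 0.17430 = 0.30350.
By Bayes' theorem, P(H|E) = 0.12920 / 0.30350 = 0.426. Hence P(¬H|E) = 1 − 0.426 = 0.574.

P(¬H | E) ≈ 0.574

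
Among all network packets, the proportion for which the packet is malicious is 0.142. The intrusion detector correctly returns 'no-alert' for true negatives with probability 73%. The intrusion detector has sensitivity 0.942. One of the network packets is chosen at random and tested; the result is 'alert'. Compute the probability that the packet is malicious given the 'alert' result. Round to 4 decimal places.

P(H | E) ≈ 0.3661

Write H for 'the packet is malicious'. Prior odds H:¬H = 0.142/0.858 = 0.16550. For the 'alert' outcome, the likelihood ratio is 0.942/0.27 = 3.4889.
Posterior odds = 0.16550 × 3.4889 = 0.57742, so P(H|E) = 0.57742/(1+0.57742) = 0.3661.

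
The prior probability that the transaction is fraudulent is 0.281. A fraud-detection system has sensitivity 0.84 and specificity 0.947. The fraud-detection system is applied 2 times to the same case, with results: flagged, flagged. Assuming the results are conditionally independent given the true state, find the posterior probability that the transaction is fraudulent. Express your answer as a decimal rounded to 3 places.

Let H be the event that the transaction is fraudulent; start with P(H) = 0.281. P('flagged'|H) = 0.84, P('flagged'|¬H) = 0.053.
Update on result 1 ('flagged'): P(H) ← 0.84·0.2810 / (0.84·0.2810 + 0.053·0.7190) = 0.23604/0.27415 = 0.8610.
Update on result 2 ('flagged'): P(H) ← 0.84·0.8610 / (0.84·0.8610 + 0.053·0.1390) = 0.72324/0.73061 = 0.9899.

Posterior P(H) ≈ 0.990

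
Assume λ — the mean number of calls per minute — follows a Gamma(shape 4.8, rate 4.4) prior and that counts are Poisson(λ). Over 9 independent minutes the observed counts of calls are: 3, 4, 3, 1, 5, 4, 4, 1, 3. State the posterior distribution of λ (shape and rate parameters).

The Poisson likelihood adds the total count to the shape and the number of exposure periods to the rate. Here ∑xᵢ = 28 and n = 9, so shape 4.8→32.8 and rate 4.4→13.4.

Posterior: Gamma(shape=32.8, rate=13.4)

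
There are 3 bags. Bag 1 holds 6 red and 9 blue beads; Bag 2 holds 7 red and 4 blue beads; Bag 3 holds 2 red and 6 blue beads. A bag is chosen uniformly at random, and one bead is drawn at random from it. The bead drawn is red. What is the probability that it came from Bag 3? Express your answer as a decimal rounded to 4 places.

P(red|Bag 1) = 0.4; P(red|Bag 2) = 0.6364; P(red|Bag 3) = 0.25.
Prior × likelihood for each source: 0.333333·0.4=0.1333, 0.333333·0.6364=0.2121, 0.333333·0.25=0.08333. Summing gives P(red) = 0.42879.
P(Bag 3 | red) = 0.08333 / 0.42879 = 0.1943.

Posterior probability ≈ 0.1943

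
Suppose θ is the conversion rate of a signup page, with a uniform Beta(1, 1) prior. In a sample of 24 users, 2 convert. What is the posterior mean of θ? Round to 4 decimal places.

Observing 2 successes and 22 failures updates Beta(1, 1) by adding the success and failure counts to the two shape parameters: α = 1+2 = 3, β = 1+22 = 23.
E[θ | data] = 3/(3+23) = 0.1154.

Posterior mean ≈ 0.1154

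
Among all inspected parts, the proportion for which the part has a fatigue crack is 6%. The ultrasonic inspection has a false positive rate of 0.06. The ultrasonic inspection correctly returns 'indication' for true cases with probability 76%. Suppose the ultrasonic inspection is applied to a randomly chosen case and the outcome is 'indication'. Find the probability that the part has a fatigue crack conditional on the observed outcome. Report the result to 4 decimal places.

Let H be the event that the part has a fatigue crack. P(H) = 0.06, so P(¬H) = 0.94. With E the 'indication' result, P(E|H) = 0.76 and P(E|¬H) = 0.06.
P(E) = 0.76·0.06 + 0.06·0.94 = 0.045600 + 0.056400 = 0.10200.
By Bayes' theorem, P(H|E) = 0.045600 / 0.10200 = 0.4471.

P(H | E) ≈ 0.4471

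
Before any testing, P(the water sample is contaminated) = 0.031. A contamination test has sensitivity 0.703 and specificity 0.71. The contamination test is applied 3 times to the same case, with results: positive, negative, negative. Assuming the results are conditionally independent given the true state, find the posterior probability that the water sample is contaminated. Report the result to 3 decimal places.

Posterior P(H) ≈ 0.013

With H the event that the water sample is contaminated, the joint likelihood of the observed sequence is P(data|H) = 0.703·0.297·0.297 = 0.062011 and P(data|¬H) = 0.29·0.71·0.71 = 0.14619.
Bayes: P(H|data) = 0.031·0.062011 / (0.031·0.062011 + 0.969·0.14619) = 0.0019223/0.14358 = 0.0134.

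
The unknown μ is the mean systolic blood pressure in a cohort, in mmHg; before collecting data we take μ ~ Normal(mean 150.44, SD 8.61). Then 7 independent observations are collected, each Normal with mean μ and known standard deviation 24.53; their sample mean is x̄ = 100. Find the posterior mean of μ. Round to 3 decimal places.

Prior precision 1/τ₀² = 1/8.61² = 0.0134894; data precision n/σ² = 7/24.53² = 0.0116333.
Posterior precision = 0.0134894 + 0.0116333 = 0.0251227.
Posterior mean = (0.0134894·150.44 + 0.0116333·100) / 0.0251227 = 127.083.

Posterior mean ≈ 127.083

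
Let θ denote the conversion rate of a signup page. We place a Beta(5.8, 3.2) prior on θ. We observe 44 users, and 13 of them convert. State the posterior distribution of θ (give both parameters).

Posterior: Beta(18.8, 34.2)

Observing 13 successes and 31 failures updates Beta(5.8, 3.2) by adding the success and failure counts to the two shape parameters: α = 5.8+13 = 18.8, β = 3.2+31 = 34.2.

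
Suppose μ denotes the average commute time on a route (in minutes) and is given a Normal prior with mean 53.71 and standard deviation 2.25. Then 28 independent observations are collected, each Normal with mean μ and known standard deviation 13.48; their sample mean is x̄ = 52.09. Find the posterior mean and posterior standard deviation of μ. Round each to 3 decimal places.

Posterior mean ≈ 53.000; posterior SD ≈ 1.686

With known σ, the Normal prior is conjugate. Weight on the data is w = (n/σ²)/(n/σ² + 1/τ₀²) = 0.154091/(0.154091+0.197531) = 0.43823.
Posterior mean = w·x̄ + (1−w)·μ₀ = 0.43823·52.09 + 0.56177·53.71 = 53.000. Posterior variance = 1/(0.154091+0.197531) = 2.84396, so SD = 1.686.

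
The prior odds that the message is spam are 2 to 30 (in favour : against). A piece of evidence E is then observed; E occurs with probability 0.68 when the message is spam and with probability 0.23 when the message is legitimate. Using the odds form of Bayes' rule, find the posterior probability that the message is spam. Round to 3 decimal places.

Prior odds = 2/30 = 0.066667.
Likelihood ratio for E = 0.68/0.23 = 2.9565.
Posterior odds = prior odds × LR = 0.19710.
Posterior probability = odds/(1+odds) = 0.19710/1.1971 = 0.165.

Posterior probability ≈ 0.165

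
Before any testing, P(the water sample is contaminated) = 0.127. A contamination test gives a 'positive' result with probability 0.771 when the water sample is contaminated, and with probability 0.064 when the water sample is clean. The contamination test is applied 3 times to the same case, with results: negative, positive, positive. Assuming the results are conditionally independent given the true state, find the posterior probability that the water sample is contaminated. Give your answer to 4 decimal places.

Let H be the event that the water sample is contaminated; start with P(H) = 0.127. P('positive'|H) = 0.771, P('positive'|¬H) = 0.064.
Update on result 1 ('negative'): P(H) ← 0.229·0.1270 / (0.229·0.1270 + 0.936·0.8730) = 0.029083/0.84621 = 0.0344.
Update on result 2 ('positive'): P(H) ← 0.771·0.0344 / (0.771·0.0344 + 0.064·0.9656) = 0.026498/0.088299 = 0.3001.
Update on result 3 ('positive'): P(H) ← 0.771·0.3001 / (0.771·0.3001 + 0.064·0.6999) = 0.23137/0.27617 = 0.8378.

Posterior P(H) ≈ 0.8378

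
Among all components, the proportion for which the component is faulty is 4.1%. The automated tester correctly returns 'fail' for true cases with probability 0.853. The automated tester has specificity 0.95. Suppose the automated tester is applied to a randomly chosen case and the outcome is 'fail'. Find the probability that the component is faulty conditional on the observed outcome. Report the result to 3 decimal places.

Write H for 'the component is faulty'. Prior odds H:¬H = 0.041/0.959 = 0.042753. For the 'fail' outcome, the likelihood ratio is 0.853/0.05 = 17.060.
Posterior odds = 0.042753 × 17.060 = 0.72936, so P(H|E) = 0.72936/(1+0.72936) = 0.422.

P(H | E) ≈ 0.422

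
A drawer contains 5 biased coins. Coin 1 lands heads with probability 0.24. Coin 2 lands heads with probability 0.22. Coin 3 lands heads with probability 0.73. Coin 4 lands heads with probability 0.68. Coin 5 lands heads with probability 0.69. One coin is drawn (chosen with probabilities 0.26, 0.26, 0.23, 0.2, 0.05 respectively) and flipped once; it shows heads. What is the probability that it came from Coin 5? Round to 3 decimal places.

Tabulate prior·likelihood by source: [1] prior 0.26, lik 0.24, product 0.06240; [2] prior 0.26, lik 0.22, product 0.05720; [3] prior 0.23, lik 0.73, product 0.1679; [4] prior 0.2, lik 0.68, product 0.1360; [5] prior 0.05, lik 0.69, product 0.03450.
Normalizing constant = 0.45800; the posterior for Coin 5 is its product over the sum, 0.03450/0.45800 = 0.075.

Posterior probability ≈ 0.075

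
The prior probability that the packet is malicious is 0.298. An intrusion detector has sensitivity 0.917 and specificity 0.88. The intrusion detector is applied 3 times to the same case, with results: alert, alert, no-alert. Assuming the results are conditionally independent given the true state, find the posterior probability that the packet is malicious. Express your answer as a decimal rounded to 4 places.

Posterior P(H) ≈ 0.7004

With H the event that the packet is malicious, the joint likelihood of the observed sequence is P(data|H) = 0.917·0.917·0.083 = 0.069794 and P(data|¬H) = 0.12·0.12·0.88 = 0.012672.
Bayes: P(H|data) = 0.298·0.069794 / (0.298·0.069794 + 0.702·0.012672) = 0.020799/0.029694 = 0.7004.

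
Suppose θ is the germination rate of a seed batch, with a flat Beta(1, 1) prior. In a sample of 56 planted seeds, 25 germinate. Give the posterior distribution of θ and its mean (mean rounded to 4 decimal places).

Observing 25 successes and 31 failures updates Beta(1, 1) by adding the success and failure counts to the two shape parameters: α = 1+25 = 26, β = 1+31 = 32.
E[θ | data] = 26/(26+32) = 0.4483.

Posterior: Beta(26, 32); mean ≈ 0.4483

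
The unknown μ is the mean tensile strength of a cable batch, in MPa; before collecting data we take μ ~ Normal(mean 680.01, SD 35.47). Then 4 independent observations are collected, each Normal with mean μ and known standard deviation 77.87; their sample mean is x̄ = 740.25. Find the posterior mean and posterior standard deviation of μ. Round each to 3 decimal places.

Prior precision 1/τ₀² = 1/35.47² = 0.00079484; data precision n/σ² = 4/77.87² = 0.00065966.
Posterior precision = 0.00079484 + 0.00065966 = 0.00145450, giving posterior SD = 1/√0.00145450 = 26.221.
Posterior mean = (0.00079484·680.01 + 0.00065966·740.25) / 0.00145450 = 707.331.

Posterior mean ≈ 707.331; posterior SD ≈ 26.221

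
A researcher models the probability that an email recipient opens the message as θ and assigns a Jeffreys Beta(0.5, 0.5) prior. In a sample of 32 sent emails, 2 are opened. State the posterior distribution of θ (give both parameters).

Posterior: Beta(2.5, 30.5)

Observing 2 successes and 30 failures updates Beta(0.5, 0.5) by adding the success and failure counts to the two shape parameters: α = 0.5+2 = 2.5, β = 0.5+30 = 30.5.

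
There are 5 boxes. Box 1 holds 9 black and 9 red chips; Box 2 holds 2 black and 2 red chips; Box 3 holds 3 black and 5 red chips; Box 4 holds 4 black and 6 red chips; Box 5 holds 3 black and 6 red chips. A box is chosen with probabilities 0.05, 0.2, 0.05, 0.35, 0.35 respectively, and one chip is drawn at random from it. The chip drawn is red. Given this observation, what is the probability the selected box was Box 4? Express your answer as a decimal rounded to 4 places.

Posterior probability ≈ 0.3502

P(red|Box 1) = 0.5; P(red|Box 2) = 0.5; P(red|Box 3) = 0.625; P(red|Box 4) = 0.6; P(red|Box 5) = 0.6667.
Prior × likelihood for each source: 0.05·0.5=0.02500, 0.2·0.5=0.1000, 0.05·0.625=0.03125, 0.35·0.6=0.2100, 0.35·0.6667=0.2333. Summing gives P(red) = 0.59958.
P(Box 4 | red) = 0.2100 / 0.59958 = 0.3502.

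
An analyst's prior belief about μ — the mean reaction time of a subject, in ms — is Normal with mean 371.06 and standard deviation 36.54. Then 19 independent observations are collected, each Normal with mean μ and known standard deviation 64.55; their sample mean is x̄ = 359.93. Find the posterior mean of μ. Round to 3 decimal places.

With known σ, the Normal prior is conjugate. Weight on the data is w = (n/σ²)/(n/σ² + 1/τ₀²) = 0.00455996/(0.00455996+0.00074897) = 0.85892.
Posterior mean = w·x̄ + (1−w)·μ₀ = 0.85892·359.93 + 0.14108·371.06 = 361.500.

Posterior mean ≈ 361.500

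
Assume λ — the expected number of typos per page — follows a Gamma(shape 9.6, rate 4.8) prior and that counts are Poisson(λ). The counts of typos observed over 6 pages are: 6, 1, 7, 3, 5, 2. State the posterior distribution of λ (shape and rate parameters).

Posterior: Gamma(shape=33.6, rate=10.8)

The Poisson likelihood adds the total count to the shape and the number of exposure periods to the rate. Here ∑xᵢ = 24 and n = 6, so shape 9.6→33.6 and rate 4.8→10.8.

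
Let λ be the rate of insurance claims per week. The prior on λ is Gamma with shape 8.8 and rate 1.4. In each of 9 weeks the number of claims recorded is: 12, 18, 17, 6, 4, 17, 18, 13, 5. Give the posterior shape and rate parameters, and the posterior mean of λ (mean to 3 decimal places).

Posterior: Gamma(shape=118.8, rate=10.4); mean ≈ 11.423

The Poisson likelihood adds the total count to the shape and the number of exposure periods to the rate. Here ∑xᵢ = 110 and n = 9, so shape 8.8→118.8 and rate 1.4→10.4.
E[λ | data] = 118.8/10.4 = 11.423.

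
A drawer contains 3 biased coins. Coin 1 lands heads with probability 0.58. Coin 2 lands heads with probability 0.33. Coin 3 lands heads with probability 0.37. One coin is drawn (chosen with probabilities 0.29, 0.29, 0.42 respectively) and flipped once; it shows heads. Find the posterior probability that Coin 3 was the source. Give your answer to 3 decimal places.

Posterior probability ≈ 0.371

P(heads|C1) = 0.58; P(heads|C2) = 0.33; P(heads|C3) = 0.37.
Prior × likelihood for each source: 0.29·0.58=0.1682, 0.29·0.33=0.09570, 0.42·0.37=0.1554. Summing gives P(heads) = 0.41930.
P(Coin 3 | heads) = 0.1554 / 0.41930 = 0.371.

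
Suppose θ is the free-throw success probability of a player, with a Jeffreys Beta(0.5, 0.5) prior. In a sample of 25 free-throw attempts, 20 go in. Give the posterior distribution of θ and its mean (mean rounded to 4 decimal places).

Posterior: Beta(20.5, 5.5); mean ≈ 0.7885

The binomial likelihood is conjugate to the Beta prior: with 20 successes and 5 failures, the posterior is Beta(0.5+20, 0.5+5) = Beta(20.5, 5.5).
E[θ | data] = 20.5/(20.5+5.5) = 0.7885.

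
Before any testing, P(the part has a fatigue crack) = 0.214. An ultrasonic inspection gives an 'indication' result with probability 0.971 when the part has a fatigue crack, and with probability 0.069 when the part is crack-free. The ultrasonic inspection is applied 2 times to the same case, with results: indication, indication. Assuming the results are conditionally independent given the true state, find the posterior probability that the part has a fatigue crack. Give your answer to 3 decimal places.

Posterior P(H) ≈ 0.982

With H the event that the part has a fatigue crack, the joint likelihood of the observed sequence is P(data|H) = 0.971·0.971 = 0.94284 and P(data|¬H) = 0.069·0.069 = 0.0047610.
Bayes: P(H|data) = 0.214·0.94284 / (0.214·0.94284 + 0.786·0.0047610) = 0.20177/0.20551 = 0.9818.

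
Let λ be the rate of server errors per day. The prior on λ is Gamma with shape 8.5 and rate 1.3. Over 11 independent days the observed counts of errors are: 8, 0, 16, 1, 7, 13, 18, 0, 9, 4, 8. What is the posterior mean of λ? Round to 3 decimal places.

Total count ∑xᵢ = 84 over n = 11 days.
Gamma is conjugate to the Poisson likelihood: posterior is Gamma(shape = 8.5+84 = 92.5, rate = 1.3+11 = 12.3).
Posterior mean = shape/rate = 92.5/12.3 = 7.520.

Posterior mean ≈ 7.520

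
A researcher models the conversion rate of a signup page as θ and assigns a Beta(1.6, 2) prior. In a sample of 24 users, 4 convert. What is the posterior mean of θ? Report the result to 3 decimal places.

Posterior mean ≈ 0.203

The binomial likelihood is conjugate to the Beta prior: with 4 successes and 20 failures, the posterior is Beta(1.6+4, 2+20) = Beta(5.6, 22).
Posterior mean = α/(α+β) = 5.6/27.6 = 0.203.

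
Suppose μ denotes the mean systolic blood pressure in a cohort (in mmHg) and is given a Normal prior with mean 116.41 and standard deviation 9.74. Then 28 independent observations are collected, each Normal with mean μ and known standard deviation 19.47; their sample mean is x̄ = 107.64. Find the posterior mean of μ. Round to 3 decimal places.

Posterior mean ≈ 108.735

Prior precision 1/τ₀² = 1/9.74² = 0.0105410; data precision n/σ² = 28/19.47² = 0.0738629.
Posterior precision = 0.0105410 + 0.0738629 = 0.0844039.
Posterior mean = (0.0105410·116.41 + 0.0738629·107.64) / 0.0844039 = 108.735.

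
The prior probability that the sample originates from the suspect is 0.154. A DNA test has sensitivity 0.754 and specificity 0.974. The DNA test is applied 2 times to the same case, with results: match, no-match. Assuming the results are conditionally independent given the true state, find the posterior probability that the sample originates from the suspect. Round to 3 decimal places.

Posterior P(H) ≈ 0.571

Let H be the event that the sample originates from the suspect; start with P(H) = 0.154. P('match'|H) = 0.754, P('match'|¬H) = 0.026.
Update on result 1 ('match'): P(H) ← 0.754·0.1540 / (0.754·0.1540 + 0.026·0.8460) = 0.11612/0.13811 = 0.8407.
Update on result 2 ('no-match'): P(H) ← 0.246·0.8407 / (0.246·0.8407 + 0.974·0.1593) = 0.20682/0.36194 = 0.5714.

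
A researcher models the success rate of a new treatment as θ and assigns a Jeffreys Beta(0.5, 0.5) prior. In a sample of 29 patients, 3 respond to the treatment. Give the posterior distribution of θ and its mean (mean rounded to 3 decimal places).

Posterior: Beta(3.5, 26.5); mean ≈ 0.117

Observing 3 successes and 26 failures updates Beta(0.5, 0.5) by adding the success and failure counts to the two shape parameters: α = 0.5+3 = 3.5, β = 0.5+26 = 26.5.
Posterior mean = α/(α+β) = 3.5/30 = 0.117.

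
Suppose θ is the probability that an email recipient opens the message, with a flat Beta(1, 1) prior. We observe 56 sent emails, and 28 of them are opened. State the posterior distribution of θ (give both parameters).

Posterior: Beta(29, 29)

Observing 28 successes and 28 failures updates Beta(1, 1) by adding the success and failure counts to the two shape parameters: α = 1+28 = 29, β = 1+28 = 29.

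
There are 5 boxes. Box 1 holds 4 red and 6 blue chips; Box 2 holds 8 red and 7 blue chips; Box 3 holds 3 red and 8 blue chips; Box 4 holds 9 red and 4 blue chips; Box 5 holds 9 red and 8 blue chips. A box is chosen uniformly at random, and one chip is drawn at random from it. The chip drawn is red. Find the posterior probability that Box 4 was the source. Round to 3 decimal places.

Tabulate prior·likelihood by source: [1] prior 0.2, lik 0.4, product 0.08000; [2] prior 0.2, lik 0.5333, product 0.1067; [3] prior 0.2, lik 0.2727, product 0.05455; [4] prior 0.2, lik 0.6923, product 0.1385; [5] prior 0.2, lik 0.5294, product 0.1059.
Normalizing constant = 0.48556; the posterior for Box 4 is its product over the sum, 0.1385/0.48556 = 0.285.

Posterior probability ≈ 0.285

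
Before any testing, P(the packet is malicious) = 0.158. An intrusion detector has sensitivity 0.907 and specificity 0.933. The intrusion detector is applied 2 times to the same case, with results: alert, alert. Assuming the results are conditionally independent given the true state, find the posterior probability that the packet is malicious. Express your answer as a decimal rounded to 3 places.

Posterior P(H) ≈ 0.972

Let H be the event that the packet is malicious; start with P(H) = 0.158. P('alert'|H) = 0.907, P('alert'|¬H) = 0.067.
Update on result 1 ('alert'): P(H) ← 0.907·0.1580 / (0.907·0.1580 + 0.067·0.8420) = 0.14331/0.19972 = 0.7175.
Update on result 2 ('alert'): P(H) ← 0.907·0.7175 / (0.907·0.7175 + 0.067·0.2825) = 0.65080/0.66973 = 0.9717.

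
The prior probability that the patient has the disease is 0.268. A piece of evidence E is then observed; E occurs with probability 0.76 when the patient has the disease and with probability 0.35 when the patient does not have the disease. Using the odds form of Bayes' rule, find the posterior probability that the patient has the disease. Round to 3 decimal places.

Posterior probability ≈ 0.443

Prior odds = 0.268/(1−0.268) = 0.36612. In log-odds, ln(0.36612) = -1.0048.
Add log likelihood ratio: ln(2.1714) = 0.77539.
Posterior log-odds = -0.22941, so posterior odds = exp(-0.22941) = 0.79500. Converting, P(H|E) = 0.79500/1.7950 = 0.443.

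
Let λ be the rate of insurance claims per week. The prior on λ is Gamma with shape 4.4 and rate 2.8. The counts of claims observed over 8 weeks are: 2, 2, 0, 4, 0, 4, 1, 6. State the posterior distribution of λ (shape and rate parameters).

Total count ∑xᵢ = 19 over n = 8 weeks.
Gamma is conjugate to the Poisson likelihood: posterior is Gamma(shape = 4.4+19 = 23.4, rate = 2.8+8 = 10.8).

Posterior: Gamma(shape=23.4, rate=10.8)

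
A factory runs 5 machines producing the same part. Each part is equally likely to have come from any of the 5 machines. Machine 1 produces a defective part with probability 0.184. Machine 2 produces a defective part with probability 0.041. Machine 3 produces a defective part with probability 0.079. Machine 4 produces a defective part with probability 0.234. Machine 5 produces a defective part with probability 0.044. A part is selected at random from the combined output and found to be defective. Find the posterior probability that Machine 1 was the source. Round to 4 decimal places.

Tabulate prior·likelihood by source: [1] prior 0.2, lik 0.184, product 0.03680; [2] prior 0.2, lik 0.041, product 0.008200; [3] prior 0.2, lik 0.079, product 0.01580; [4] prior 0.2, lik 0.234, product 0.04680; [5] prior 0.2, lik 0.044, product 0.008800.
Normalizing constant = 0.11640; the posterior for Machine 1 is its product over the sum, 0.03680/0.11640 = 0.3162.

Posterior probability ≈ 0.3162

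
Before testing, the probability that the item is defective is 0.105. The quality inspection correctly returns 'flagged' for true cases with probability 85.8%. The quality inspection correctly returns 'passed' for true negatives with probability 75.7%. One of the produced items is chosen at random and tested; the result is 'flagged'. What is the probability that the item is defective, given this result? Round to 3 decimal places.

P(H | E) ≈ 0.293

Write H for 'the item is defective'. Prior odds H:¬H = 0.105/0.895 = 0.11732. For the 'flagged' outcome, the likelihood ratio is 0.858/0.243 = 3.5309.
Posterior odds = 0.11732 × 3.5309 = 0.41424, so P(H|E) = 0.41424/(1+0.41424) = 0.293.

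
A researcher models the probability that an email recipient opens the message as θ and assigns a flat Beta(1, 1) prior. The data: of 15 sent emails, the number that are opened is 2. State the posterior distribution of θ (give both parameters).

Posterior: Beta(3, 14)

Observing 2 successes and 13 failures updates Beta(1, 1) by adding the success and failure counts to the two shape parameters: α = 1+2 = 3, β = 1+13 = 14.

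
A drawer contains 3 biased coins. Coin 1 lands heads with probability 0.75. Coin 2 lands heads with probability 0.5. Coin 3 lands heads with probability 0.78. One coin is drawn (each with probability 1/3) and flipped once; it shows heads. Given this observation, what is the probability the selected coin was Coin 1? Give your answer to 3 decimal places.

Tabulate prior·likelihood by source: [1] prior 0.333333, lik 0.75, product 0.2500; [2] prior 0.333333, lik 0.5, product 0.1667; [3] prior 0.333333, lik 0.78, product 0.2600.
Normalizing constant = 0.67667; the posterior for Coin 1 is its product over the sum, 0.2500/0.67667 = 0.369.

Posterior probability ≈ 0.369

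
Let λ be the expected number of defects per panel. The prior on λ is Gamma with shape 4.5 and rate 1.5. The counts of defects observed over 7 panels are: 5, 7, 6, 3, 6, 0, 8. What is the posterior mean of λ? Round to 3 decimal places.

Posterior mean ≈ 4.647

The Poisson likelihood adds the total count to the shape and the number of exposure periods to the rate. Here ∑xᵢ = 35 and n = 7, so shape 4.5→39.5 and rate 1.5→8.5.
Posterior mean = shape/rate = 39.5/8.5 = 4.647.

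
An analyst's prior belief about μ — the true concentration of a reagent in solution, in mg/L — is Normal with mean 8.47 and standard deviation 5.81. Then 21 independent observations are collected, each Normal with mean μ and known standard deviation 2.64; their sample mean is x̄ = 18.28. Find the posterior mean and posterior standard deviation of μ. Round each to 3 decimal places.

Posterior mean ≈ 18.184; posterior SD ≈ 0.573

With known σ, the Normal prior is conjugate. Weight on the data is w = (n/σ²)/(n/σ² + 1/τ₀²) = 3.01309/(3.01309+0.0296243) = 0.99026.
Posterior mean = w·x̄ + (1−w)·μ₀ = 0.99026·18.28 + 0.0097361·8.47 = 18.184. Posterior variance = 1/(3.01309+0.0296243) = 0.328654, so SD = 0.573.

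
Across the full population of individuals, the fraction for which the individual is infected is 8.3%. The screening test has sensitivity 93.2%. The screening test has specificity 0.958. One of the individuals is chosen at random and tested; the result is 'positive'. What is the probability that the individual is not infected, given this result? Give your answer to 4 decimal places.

Write H for 'the individual is infected'. Prior odds H:¬H = 0.083/0.917 = 0.090513. For the 'positive' outcome, the likelihood ratio is 0.932/0.042 = 22.190.
Posterior odds = 0.090513 × 22.190 = 2.0085, so P(H|E) = 2.0085/(1+2.0085) = 0.6676. Then P(¬H|E) = 1 − 0.6676 = 0.3324.

P(¬H | E) ≈ 0.3324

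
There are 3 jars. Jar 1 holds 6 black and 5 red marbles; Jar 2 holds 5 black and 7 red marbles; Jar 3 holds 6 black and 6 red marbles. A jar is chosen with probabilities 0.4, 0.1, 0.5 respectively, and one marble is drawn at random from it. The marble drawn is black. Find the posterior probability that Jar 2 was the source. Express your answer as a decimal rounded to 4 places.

Posterior probability ≈ 0.0817

P(black|Jar 1) = 0.5455; P(black|Jar 2) = 0.4167; P(black|Jar 3) = 0.5.
Prior × likelihood for each source: 0.4·0.5455=0.2182, 0.1·0.4167=0.04167, 0.5·0.5=0.2500. Summing gives P(black) = 0.50985.
P(Jar 2 | black) = 0.04167 / 0.50985 = 0.0817.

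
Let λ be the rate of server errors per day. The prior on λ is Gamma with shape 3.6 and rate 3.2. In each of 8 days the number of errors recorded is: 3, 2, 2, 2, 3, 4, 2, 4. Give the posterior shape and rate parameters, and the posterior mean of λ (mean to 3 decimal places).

The Poisson likelihood adds the total count to the shape and the number of exposure periods to the rate. Here ∑xᵢ = 22 and n = 8, so shape 3.6→25.6 and rate 3.2→11.2.
E[λ | data] = 25.6/11.2 = 2.286.

Posterior: Gamma(shape=25.6, rate=11.2); mean ≈ 2.286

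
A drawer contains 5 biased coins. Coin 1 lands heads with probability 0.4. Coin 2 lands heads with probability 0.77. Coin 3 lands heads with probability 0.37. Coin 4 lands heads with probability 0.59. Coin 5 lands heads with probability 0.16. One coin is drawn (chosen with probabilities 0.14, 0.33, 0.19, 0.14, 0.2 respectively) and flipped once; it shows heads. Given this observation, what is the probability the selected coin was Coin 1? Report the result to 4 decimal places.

Posterior probability ≈ 0.1131

P(heads|C1) = 0.4; P(heads|C2) = 0.77; P(heads|C3) = 0.37; P(heads|C4) = 0.59; P(heads|C5) = 0.16.
Prior × likelihood for each source: 0.14·0.4=0.05600, 0.33·0.77=0.2541, 0.19·0.37=0.07030, 0.14·0.59=0.08260, 0.2·0.16=0.03200. Summing gives P(heads) = 0.49500.
P(Coin 1 | heads) = 0.05600 / 0.49500 = 0.1131.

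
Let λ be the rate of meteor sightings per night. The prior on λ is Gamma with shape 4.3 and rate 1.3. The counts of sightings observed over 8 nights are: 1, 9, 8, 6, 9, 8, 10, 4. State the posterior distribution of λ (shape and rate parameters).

The Poisson likelihood adds the total count to the shape and the number of exposure periods to the rate. Here ∑xᵢ = 55 and n = 8, so shape 4.3→59.3 and rate 1.3→9.3.

Posterior: Gamma(shape=59.3, rate=9.3)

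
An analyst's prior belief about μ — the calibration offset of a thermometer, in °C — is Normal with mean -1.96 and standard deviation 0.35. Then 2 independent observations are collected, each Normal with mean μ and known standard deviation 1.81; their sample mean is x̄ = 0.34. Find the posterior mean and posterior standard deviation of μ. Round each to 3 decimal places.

Prior precision 1/τ₀² = 1/0.35² = 8.16327; data precision n/σ² = 2/1.81² = 0.610482.
Posterior precision = 8.16327 + 0.610482 = 8.77375, giving posterior SD = 1/√8.77375 = 0.338.
Posterior mean = (8.16327·-1.96 + 0.610482·0.34) / 8.77375 = -1.800.

Posterior mean ≈ -1.800; posterior SD ≈ 0.338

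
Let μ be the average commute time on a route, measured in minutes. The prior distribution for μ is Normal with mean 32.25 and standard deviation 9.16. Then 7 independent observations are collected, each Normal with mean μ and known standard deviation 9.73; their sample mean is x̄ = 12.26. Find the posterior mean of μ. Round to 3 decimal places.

Posterior mean ≈ 15.035

Prior precision 1/τ₀² = 1/9.16² = 0.0119182; data precision n/σ² = 7/9.73² = 0.0739388.
Posterior precision = 0.0119182 + 0.0739388 = 0.0858569.
Posterior mean = (0.0119182·32.25 + 0.0739388·12.26) / 0.0858569 = 15.035.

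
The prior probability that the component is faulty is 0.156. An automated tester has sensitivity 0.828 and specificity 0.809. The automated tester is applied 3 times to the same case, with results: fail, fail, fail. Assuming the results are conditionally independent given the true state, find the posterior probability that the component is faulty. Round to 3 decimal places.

Posterior P(H) ≈ 0.938

Let H be the event that the component is faulty; start with P(H) = 0.156. P('fail'|H) = 0.828, P('fail'|¬H) = 0.191.
Update on result 1 ('fail'): P(H) ← 0.828·0.1560 / (0.828·0.1560 + 0.191·0.8440) = 0.12917/0.29037 = 0.4448.
Update on result 2 ('fail'): P(H) ← 0.828·0.4448 / (0.828·0.4448 + 0.191·0.5552) = 0.36832/0.47436 = 0.7765.
Update on result 3 ('fail'): P(H) ← 0.828·0.7765 / (0.828·0.7765 + 0.191·0.2235) = 0.64291/0.68561 = 0.9377.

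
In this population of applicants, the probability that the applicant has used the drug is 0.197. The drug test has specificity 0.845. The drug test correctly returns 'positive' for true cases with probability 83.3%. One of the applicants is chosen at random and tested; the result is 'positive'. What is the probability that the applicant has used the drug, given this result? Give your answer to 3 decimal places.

P(H | E) ≈ 0.569

Write H for 'the applicant has used the drug'. Prior odds H:¬H = 0.197/0.803 = 0.24533. For the 'positive' outcome, the likelihood ratio is 0.833/0.155 = 5.3742.
Posterior odds = 0.24533 × 5.3742 = 1.3185, so P(H|E) = 1.3185/(1+1.3185) = 0.569.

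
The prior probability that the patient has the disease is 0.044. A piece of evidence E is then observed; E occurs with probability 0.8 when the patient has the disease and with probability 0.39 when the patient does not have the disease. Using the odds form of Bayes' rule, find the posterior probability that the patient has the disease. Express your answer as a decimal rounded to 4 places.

Prior odds = 0.044/(1−0.044) = 0.046025. In log-odds, ln(0.046025) = -3.0786.
Add log likelihood ratio: ln(2.0513) = 0.71846.
Posterior log-odds = -2.3601, so posterior odds = exp(-2.3601) = 0.094410. Converting, P(H|E) = 0.094410/1.0944 = 0.0863.

Posterior probability ≈ 0.0863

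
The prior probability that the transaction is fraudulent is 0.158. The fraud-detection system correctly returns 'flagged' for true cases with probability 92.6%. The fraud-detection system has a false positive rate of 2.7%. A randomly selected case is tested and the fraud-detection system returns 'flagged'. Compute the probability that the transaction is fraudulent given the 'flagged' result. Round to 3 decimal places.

Write H for 'the transaction is fraudulent'. Prior odds H:¬H = 0.158/0.842 = 0.18765. For the 'flagged' outcome, the likelihood ratio is 0.926/0.027 = 34.296.
Posterior odds = 0.18765 × 34.296 = 6.4356, so P(H|E) = 6.4356/(1+6.4356) = 0.866.

P(H | E) ≈ 0.866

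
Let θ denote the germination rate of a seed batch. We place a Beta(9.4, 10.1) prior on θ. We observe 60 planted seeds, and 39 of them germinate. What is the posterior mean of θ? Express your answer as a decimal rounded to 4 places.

The binomial likelihood is conjugate to the Beta prior: with 39 successes and 21 failures, the posterior is Beta(9.4+39, 10.1+21) = Beta(48.4, 31.1).
E[θ | data] = 48.4/(48.4+31.1) = 0.6088.

Posterior mean ≈ 0.6088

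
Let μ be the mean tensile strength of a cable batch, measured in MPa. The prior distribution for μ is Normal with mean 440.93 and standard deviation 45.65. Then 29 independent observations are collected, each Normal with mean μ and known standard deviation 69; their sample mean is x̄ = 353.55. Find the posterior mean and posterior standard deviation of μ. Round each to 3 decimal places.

Posterior mean ≈ 359.931; posterior SD ≈ 12.336

Prior precision 1/τ₀² = 1/45.65² = 0.00047986; data precision n/σ² = 29/69² = 0.00609116.
Posterior precision = 0.00047986 + 0.00609116 = 0.00657102, giving posterior SD = 1/√0.00657102 = 12.336.
Posterior mean = (0.00047986·440.93 + 0.00609116·353.55) / 0.00657102 = 359.931.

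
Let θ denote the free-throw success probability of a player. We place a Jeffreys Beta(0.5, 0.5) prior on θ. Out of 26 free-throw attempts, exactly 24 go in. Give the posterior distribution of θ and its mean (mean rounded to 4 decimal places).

The binomial likelihood is conjugate to the Beta prior: with 24 successes and 2 failures, the posterior is Beta(0.5+24, 0.5+2) = Beta(24.5, 2.5).
E[θ | data] = 24.5/(24.5+2.5) = 0.9074.

Posterior: Beta(24.5, 2.5); mean ≈ 0.9074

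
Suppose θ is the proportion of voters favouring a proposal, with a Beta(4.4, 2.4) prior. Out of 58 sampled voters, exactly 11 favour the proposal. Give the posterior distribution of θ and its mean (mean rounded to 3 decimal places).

Observing 11 successes and 47 failures updates Beta(4.4, 2.4) by adding the success and failure counts to the two shape parameters: α = 4.4+11 = 15.4, β = 2.4+47 = 49.4.
Posterior mean = α/(α+β) = 15.4/64.8 = 0.238.

Posterior: Beta(15.4, 49.4); mean ≈ 0.238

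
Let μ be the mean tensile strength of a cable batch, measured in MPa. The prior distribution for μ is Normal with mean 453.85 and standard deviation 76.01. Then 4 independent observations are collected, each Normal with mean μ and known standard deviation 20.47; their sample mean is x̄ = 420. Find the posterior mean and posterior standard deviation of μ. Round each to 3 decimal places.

Prior precision 1/τ₀² = 1/76.01² = 0.00017308; data precision n/σ² = 4/20.47² = 0.00954606.
Posterior precision = 0.00017308 + 0.00954606 = 0.00971915, giving posterior SD = 1/√0.00971915 = 10.143.
Posterior mean = (0.00017308·453.85 + 0.00954606·420) / 0.00971915 = 420.603.

Posterior mean ≈ 420.603; posterior SD ≈ 10.143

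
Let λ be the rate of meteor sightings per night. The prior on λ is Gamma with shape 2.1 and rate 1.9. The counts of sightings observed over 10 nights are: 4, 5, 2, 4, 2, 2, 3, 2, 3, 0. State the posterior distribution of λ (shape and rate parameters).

Total count ∑xᵢ = 27 over n = 10 nights.
Gamma is conjugate to the Poisson likelihood: posterior is Gamma(shape = 2.1+27 = 29.1, rate = 1.9+10 = 11.9).

Posterior: Gamma(shape=29.1, rate=11.9)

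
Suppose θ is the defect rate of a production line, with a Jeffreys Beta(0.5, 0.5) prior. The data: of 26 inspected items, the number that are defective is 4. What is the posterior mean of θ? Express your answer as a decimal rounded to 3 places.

Observing 4 successes and 22 failures updates Beta(0.5, 0.5) by adding the success and failure counts to the two shape parameters: α = 0.5+4 = 4.5, β = 0.5+22 = 22.5.
E[θ | data] = 4.5/(4.5+22.5) = 0.167.

Posterior mean ≈ 0.167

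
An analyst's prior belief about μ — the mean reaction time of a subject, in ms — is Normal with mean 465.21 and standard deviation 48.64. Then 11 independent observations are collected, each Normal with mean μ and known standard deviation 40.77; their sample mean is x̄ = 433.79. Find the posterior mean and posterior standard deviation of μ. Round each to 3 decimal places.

Prior precision 1/τ₀² = 1/48.64² = 0.00042268; data precision n/σ² = 11/40.77² = 0.00661776.
Posterior precision = 0.00042268 + 0.00661776 = 0.00704044, giving posterior SD = 1/√0.00704044 = 11.918.
Posterior mean = (0.00042268·465.21 + 0.00661776·433.79) / 0.00704044 = 435.676.

Posterior mean ≈ 435.676; posterior SD ≈ 11.918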